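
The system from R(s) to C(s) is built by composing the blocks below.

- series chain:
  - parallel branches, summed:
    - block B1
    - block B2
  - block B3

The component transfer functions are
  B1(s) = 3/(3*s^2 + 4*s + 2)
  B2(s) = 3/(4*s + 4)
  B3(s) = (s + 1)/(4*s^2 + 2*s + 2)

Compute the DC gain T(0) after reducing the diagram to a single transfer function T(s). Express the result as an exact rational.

First reduce the diagram to T(s).

(1) combine B1, B2 in parallel -> (9*s^2 + 24*s + 18)/(12*s^3 + 28*s^2 + 24*s + 8)
(2) cascade (B1+B2), B3 -> (9*s^2 + 24*s + 18)/(48*s^4 + 88*s^3 + 88*s^2 + 48*s + 16)
DC gain: substitute s = 0 into T(s) from step 2: T(0) = 18/16 = 9/8.

Answer: 9/8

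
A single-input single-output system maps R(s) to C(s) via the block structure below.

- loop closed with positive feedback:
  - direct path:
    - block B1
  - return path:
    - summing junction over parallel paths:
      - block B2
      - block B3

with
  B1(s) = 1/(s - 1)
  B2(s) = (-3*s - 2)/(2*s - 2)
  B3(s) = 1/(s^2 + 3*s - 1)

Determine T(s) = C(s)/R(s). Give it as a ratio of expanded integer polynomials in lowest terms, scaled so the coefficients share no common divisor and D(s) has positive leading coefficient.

Step 1: reduce the parallel group B2, B3 = (-3*s^3 - 11*s^2 - s)/(2*s^3 + 4*s^2 - 8*s + 2)
Step 2: reduce the feedback loop with forward B1 and return (B2+B3): this yields T(s), and no further normalization is needed

Final answer: (2*s^3 + 4*s^2 - 8*s + 2)/(2*s^4 + 5*s^3 - s^2 + 11*s - 2)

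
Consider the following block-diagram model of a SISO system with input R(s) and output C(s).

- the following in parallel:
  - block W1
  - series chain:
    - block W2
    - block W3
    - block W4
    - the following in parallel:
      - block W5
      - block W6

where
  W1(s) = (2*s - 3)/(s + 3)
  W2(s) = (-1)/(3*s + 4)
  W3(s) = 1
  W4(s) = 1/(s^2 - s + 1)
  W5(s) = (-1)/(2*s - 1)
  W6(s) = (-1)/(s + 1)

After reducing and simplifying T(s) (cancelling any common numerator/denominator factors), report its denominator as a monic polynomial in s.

First reduce the diagram to T(s).

Step 1 - sum the parallel branches W5, W6 -> (-3*s)/(2*s^2 + s - 1)
Step 2 - multiply W2, W3, W4, (W5+W6) (series) -> (3*s)/(6*s^5 + 5*s^4 - 4*s^3 + 6*s^2 + 5*s - 4)
Step 3 - sum the parallel branches W1, (W2*W3*W4*(W5+W6)) -> (12*s^6 - 8*s^5 - 23*s^4 + 24*s^3 - 5*s^2 - 14*s + 12)/(6*s^6 + 23*s^5 + 11*s^4 - 6*s^3 + 23*s^2 + 11*s - 12)
No further cancellation is possible in the step-3 result, so that is T(s). Its denominator becomes monic after dividing by the leading coefficient 6.

Answer: s^6 + 23*s^5/6 + 11*s^4/6 - s^3 + 23*s^2/6 + 11*s/6 - 2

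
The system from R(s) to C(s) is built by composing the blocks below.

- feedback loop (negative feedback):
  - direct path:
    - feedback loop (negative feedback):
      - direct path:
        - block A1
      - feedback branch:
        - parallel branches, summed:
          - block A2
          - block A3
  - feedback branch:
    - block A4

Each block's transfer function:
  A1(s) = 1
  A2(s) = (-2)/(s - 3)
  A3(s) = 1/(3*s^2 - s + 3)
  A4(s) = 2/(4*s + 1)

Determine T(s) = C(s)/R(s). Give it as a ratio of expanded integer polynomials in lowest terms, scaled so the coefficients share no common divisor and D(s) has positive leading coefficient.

1. add A2, A3 (parallel): (-6*s^2 + 3*s - 9)/(3*s^3 - 10*s^2 + 6*s - 9)
2. apply the feedback formula to A1, (A2+A3): (3*s^3 - 10*s^2 + 6*s - 9)/(3*s^3 - 16*s^2 + 9*s - 18)
3. feedback reduction of [A1/(1+A1*(A2+A3))], A4, which is the overall transfer function T(s) = C(s)/R(s) in lowest terms

Final answer: (12*s^4 - 37*s^3 + 14*s^2 - 30*s - 9)/(12*s^4 - 55*s^3 - 51*s - 36)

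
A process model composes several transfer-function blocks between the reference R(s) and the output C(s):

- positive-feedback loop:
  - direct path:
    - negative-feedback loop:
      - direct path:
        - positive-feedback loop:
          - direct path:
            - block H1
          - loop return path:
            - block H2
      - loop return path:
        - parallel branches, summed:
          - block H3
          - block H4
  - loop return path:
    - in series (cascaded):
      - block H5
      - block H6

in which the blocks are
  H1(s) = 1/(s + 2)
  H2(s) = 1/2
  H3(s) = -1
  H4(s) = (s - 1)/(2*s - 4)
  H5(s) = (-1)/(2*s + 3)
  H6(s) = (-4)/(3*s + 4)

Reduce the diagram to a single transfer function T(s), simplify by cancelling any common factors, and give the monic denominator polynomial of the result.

[1] collapse the loop (H1 forward, H2 return); result 2/(2*s + 3)
[2] parallel reduction of H3, H4; result (3 - s)/(2*s - 4)
[3] feedback reduction of [H1/(1-H1*H2)], (H3+H4); result (2*s - 4)/(2*s^2 - 2*s - 3)
[4] multiply H5, H6 (series); result 4/(6*s^2 + 17*s + 12)
[5] apply the feedback formula to [[H1/(1-H1*H2)]/(1+[H1/(1-H1*H2)]*(H3+H4))], (H5*H6); result (12*s^3 + 10*s^2 - 44*s - 48)/(12*s^4 + 22*s^3 - 28*s^2 - 83*s - 20)
Step 5 gives the fully reduced T(s), with no common factor left to cancel. The denominator's leading coefficient is 12, so divide each of its coefficients by 12 to get the monic form.

Therefore the answer is s^4 + 11*s^3/6 - 7*s^2/3 - 83*s/12 - 5/3.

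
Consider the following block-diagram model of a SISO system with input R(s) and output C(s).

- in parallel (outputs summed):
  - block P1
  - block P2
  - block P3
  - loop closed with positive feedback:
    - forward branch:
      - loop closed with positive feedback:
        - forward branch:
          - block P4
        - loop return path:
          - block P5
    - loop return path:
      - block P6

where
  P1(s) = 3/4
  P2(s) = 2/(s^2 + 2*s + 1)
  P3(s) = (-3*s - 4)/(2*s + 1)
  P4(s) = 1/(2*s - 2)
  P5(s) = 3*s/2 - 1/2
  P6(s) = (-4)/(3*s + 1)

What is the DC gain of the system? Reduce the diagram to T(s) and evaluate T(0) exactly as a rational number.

Answer: -17/20

Working:
[1] feedback reduction of P4, P5: 2/(s - 3)
[2] apply the feedback formula to [P4/(1-P4*P5)], P6: (6*s + 2)/(3*s^2 - 8*s + 5)
[3] sum the parallel branches P1, P2, P3, [[P4/(1-P4*P5)]/(1-[P4/(1-P4*P5)]*P6)]: (-18*s^5 + 21*s^4 + 258*s^3 + 124*s^2 + 16*s - 17)/(24*s^5 - 4*s^4 - 72*s^3 - 16*s^2 + 48*s + 20)
Evaluating the step-3 result (the overall T(s)) at s = 0 gives T(0) = -17/20.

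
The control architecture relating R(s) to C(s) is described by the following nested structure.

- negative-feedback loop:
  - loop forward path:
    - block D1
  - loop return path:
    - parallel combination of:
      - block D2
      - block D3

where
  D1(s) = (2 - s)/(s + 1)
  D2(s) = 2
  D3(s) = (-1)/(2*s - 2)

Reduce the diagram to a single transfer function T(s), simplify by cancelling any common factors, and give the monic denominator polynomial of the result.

Reducing step by step:

(1) reduce the parallel group D2, D3 -> (4*s - 5)/(2*s - 2)
(2) close the feedback loop around D1, (D2+D3) -> (2*s^2 - 6*s + 4)/(2*s^2 - 13*s + 12)
That last expression is T(s), already simplified. Scaling its denominator by 1/2 (the reciprocal of the leading coefficient) yields the monic denominator.

Answer: s^2 - 13*s/2 + 6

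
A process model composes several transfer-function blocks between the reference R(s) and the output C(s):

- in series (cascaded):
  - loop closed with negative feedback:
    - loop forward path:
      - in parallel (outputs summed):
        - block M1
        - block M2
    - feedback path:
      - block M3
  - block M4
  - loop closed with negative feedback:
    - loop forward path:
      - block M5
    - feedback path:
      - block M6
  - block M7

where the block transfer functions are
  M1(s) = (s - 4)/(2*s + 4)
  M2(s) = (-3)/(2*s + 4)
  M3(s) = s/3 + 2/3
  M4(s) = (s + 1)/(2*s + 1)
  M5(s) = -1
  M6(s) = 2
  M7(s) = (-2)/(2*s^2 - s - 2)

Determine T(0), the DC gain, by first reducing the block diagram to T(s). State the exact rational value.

1. add M1, M2 (parallel) gives (s - 7)/(2*s + 4)
2. reduce the feedback loop with forward (M1+M2) and return M3 gives (3*s - 21)/(s^2 + s - 2)
3. collapse the loop (M5 forward, M6 return) gives 1
4. reduce the series chain [(M1+M2)/(1+(M1+M2)*M3)], M4, [M5/(1+M5*M6)], M7 gives (-6*s^2 + 36*s + 42)/(4*s^5 + 4*s^4 - 13*s^3 - 7*s^2 + 8*s + 4)
The step-4 result is T(s). Setting s = 0: T(0) = 42/4 = 21/2.

Answer: 21/2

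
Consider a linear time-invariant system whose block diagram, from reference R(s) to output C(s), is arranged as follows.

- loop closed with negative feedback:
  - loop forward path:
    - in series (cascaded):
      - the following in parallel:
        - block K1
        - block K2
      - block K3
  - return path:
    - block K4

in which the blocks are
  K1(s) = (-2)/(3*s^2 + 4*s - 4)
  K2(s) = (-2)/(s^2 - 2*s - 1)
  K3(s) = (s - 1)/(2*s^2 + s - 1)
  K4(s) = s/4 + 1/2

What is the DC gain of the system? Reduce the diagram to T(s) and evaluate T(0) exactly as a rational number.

[1] add K1, K2 (parallel) gives (-8*s^2 - 4*s + 10)/(3*s^4 - 2*s^3 - 15*s^2 + 4*s + 4)
[2] cascade (K1+K2), K3 gives (-8*s^3 + 4*s^2 + 14*s - 10)/(6*s^6 - s^5 - 35*s^4 - 5*s^3 + 27*s^2 - 4)
[3] collapse the loop (((K1+K2)*K3) forward, K4 return) gives (-16*s^3 + 8*s^2 + 28*s - 20)/(12*s^6 - 2*s^5 - 74*s^4 - 16*s^3 + 65*s^2 + 9*s - 18)
Step 3 gives the overall T(s). Then T(0) = -20/(-18) = 10/9.

Hence the answer: 10/9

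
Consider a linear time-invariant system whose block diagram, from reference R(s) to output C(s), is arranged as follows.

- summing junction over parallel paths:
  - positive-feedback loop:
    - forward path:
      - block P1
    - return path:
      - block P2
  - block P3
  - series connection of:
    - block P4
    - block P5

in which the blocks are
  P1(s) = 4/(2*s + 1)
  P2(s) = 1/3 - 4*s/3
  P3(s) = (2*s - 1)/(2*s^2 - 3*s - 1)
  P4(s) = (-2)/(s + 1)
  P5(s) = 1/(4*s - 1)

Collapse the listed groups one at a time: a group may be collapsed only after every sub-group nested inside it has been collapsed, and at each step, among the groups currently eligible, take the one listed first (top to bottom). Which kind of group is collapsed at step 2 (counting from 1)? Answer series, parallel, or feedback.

Reducing step by step:

[1] reduce the feedback loop with forward P1 and return P2
[2] cascade P4, P5
[3] parallel reduction of [P1/(1-P1*P2)], P3, (P4*P5)
Step 2 collapses a series group.

Answer: series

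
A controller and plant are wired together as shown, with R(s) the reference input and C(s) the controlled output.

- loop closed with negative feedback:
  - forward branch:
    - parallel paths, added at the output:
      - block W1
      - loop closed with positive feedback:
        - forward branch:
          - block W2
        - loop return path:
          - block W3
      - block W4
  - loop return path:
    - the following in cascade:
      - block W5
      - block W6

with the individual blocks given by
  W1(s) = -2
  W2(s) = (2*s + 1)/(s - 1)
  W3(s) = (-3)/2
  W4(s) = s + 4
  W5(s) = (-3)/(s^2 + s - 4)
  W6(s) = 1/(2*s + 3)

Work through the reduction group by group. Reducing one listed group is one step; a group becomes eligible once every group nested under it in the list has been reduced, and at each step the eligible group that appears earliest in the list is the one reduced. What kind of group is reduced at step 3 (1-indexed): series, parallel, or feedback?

The answer is series.

Reasoning:
Step 1: collapse the loop (W2 forward, W3 return)
Step 2: reduce the parallel group W1, [W2/(1-W2*W3)], W4
Step 3: reduce the series chain W5, W6
Step 4: collapse the loop ((W1+[W2/(1-W2*W3)]+W4) forward, (W5*W6) return)
Step 3: series.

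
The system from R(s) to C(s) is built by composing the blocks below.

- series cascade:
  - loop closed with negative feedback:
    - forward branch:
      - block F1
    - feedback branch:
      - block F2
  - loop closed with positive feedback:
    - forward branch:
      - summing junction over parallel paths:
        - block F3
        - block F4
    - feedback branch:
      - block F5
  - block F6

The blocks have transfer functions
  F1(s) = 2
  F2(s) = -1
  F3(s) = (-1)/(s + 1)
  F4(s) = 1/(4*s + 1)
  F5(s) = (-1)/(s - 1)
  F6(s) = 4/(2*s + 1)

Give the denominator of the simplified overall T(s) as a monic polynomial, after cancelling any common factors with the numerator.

(1) reduce the feedback loop with forward F1 and return F2 gives -2
(2) sum the parallel branches F3, F4 gives (-3*s)/(4*s^2 + 5*s + 1)
(3) feedback reduction of (F3+F4), F5 gives (-3*s^2 + 3*s)/(4*s^3 + s^2 - 7*s - 1)
(4) reduce the series chain [F1/(1+F1*F2)], [(F3+F4)/(1-(F3+F4)*F5)], F6 gives (24*s^2 - 24*s)/(8*s^4 + 6*s^3 - 13*s^2 - 9*s - 1)
That last expression is T(s), already simplified. Scaling its denominator by 1/8 (the reciprocal of the leading coefficient) yields the monic denominator.

Final answer: s^4 + 3*s^3/4 - 13*s^2/8 - 9*s/8 - 1/8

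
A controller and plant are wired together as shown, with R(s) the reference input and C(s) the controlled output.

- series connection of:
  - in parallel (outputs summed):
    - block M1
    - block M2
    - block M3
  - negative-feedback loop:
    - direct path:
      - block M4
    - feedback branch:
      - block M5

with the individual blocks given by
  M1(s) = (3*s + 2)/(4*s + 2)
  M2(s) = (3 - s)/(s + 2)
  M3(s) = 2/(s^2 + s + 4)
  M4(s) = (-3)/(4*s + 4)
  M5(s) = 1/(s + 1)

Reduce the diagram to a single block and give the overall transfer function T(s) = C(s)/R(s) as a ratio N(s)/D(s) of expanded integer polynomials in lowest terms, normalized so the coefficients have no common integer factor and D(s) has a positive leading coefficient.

Step 1 - reduce the parallel group M1, M2, M3 = (-s^4 + 17*s^3 + 32*s^2 + 102*s + 48)/(4*s^4 + 14*s^3 + 30*s^2 + 44*s + 16)
Step 2 - apply the feedback formula to M4, M5 = (-3*s - 3)/(4*s^2 + 8*s + 1)
Step 3 - cascade (M1+M2+M3), [M4/(1+M4*M5)] - this is the overall T(s), already in the required normalized form

Therefore the answer is (3*s^5 - 48*s^4 - 147*s^3 - 402*s^2 - 450*s - 144)/(16*s^6 + 88*s^5 + 236*s^4 + 430*s^3 + 446*s^2 + 172*s + 16).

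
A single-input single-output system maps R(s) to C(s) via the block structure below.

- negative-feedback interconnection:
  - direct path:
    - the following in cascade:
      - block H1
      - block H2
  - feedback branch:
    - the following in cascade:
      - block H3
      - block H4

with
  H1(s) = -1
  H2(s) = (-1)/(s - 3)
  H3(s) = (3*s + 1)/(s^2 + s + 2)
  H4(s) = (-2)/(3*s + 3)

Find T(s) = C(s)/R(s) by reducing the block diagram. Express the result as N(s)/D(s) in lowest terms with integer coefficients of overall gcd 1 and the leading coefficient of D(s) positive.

Reducing step by step:

[1] reduce the series chain H1, H2: 1/(s - 3)
[2] cascade H3, H4: (-6*s - 2)/(3*s^3 + 6*s^2 + 9*s + 6)
[3] feedback reduction of (H1*H2), (H3*H4), which is the overall transfer function T(s) = C(s)/R(s) in lowest terms

Answer: (3*s^3 + 6*s^2 + 9*s + 6)/(3*s^4 - 3*s^3 - 9*s^2 - 27*s - 20)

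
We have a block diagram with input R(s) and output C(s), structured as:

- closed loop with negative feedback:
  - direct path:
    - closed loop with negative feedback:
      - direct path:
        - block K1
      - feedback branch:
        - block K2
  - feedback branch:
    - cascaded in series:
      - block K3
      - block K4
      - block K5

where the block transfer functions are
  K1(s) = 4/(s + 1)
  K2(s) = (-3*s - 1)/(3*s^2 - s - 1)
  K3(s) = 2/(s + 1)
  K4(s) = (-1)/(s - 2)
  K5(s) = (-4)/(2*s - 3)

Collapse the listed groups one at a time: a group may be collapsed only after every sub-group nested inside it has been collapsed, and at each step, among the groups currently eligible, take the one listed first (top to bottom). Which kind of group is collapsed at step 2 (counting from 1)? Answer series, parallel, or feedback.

[1] feedback reduction of K1, K2
[2] multiply K3, K4, K5 (series)
[3] collapse the loop ([K1/(1+K1*K2)] forward, (K3*K4*K5) return)
So the answer for step 2 is series.

Hence the answer: series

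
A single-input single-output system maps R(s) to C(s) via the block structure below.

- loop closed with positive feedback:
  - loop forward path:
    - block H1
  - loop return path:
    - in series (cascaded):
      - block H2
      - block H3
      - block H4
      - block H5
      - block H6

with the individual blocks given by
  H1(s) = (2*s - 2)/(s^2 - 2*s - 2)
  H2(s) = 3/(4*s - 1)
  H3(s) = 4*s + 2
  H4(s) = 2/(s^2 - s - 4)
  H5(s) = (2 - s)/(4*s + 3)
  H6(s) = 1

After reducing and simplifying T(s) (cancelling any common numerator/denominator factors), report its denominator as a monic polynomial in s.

1. reduce the series chain H2, H3, H4, H5, H6 -> (-24*s^2 + 36*s + 24)/(16*s^4 - 8*s^3 - 75*s^2 - 29*s + 12)
2. reduce the feedback loop with forward H1 and return (H2*H3*H4*H5*H6) -> (32*s^5 - 48*s^4 - 134*s^3 + 92*s^2 + 82*s - 24)/(16*s^6 - 40*s^5 - 91*s^4 + 185*s^3 + 100*s^2 + 58*s + 24)
Step 2 gives the fully reduced T(s), with no common factor left to cancel. The denominator's leading coefficient is 16, so divide each of its coefficients by 16 to get the monic form.

Hence the answer: s^6 - 5*s^5/2 - 91*s^4/16 + 185*s^3/16 + 25*s^2/4 + 29*s/8 + 3/2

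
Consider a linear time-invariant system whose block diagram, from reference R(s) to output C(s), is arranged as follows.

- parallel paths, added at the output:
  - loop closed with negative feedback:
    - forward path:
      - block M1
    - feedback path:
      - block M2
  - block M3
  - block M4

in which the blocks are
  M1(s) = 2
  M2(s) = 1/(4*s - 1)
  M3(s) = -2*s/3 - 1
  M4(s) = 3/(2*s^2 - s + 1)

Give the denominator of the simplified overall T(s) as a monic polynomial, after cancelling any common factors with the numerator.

[1] feedback reduction of M1, M2, giving (8*s - 2)/(4*s + 1)
[2] sum the parallel branches [M1/(1+M1*M2)], M3, M4, giving (-16*s^4 + 28*s^3 - 36*s^2 + 55*s)/(24*s^3 - 6*s^2 + 9*s + 3)
That last expression is T(s), already simplified. Scaling its denominator by 1/24 (the reciprocal of the leading coefficient) yields the monic denominator.

Therefore the answer is s^3 - s^2/4 + 3*s/8 + 1/8.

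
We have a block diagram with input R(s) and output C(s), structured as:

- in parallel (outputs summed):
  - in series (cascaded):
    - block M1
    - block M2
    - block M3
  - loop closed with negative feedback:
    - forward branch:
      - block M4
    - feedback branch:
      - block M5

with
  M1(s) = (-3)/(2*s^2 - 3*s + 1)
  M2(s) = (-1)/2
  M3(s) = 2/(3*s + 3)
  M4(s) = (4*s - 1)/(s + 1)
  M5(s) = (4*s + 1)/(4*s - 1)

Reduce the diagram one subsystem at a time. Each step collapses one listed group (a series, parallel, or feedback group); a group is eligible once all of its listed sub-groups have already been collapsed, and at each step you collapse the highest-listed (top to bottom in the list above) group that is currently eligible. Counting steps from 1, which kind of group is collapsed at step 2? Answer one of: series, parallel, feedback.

[1] reduce the series chain M1, M2, M3
[2] close the feedback loop around M4, M5
[3] sum the parallel branches (M1*M2*M3), [M4/(1+M4*M5)]
The group at step 2 is a feedback group.

Hence the answer: feedback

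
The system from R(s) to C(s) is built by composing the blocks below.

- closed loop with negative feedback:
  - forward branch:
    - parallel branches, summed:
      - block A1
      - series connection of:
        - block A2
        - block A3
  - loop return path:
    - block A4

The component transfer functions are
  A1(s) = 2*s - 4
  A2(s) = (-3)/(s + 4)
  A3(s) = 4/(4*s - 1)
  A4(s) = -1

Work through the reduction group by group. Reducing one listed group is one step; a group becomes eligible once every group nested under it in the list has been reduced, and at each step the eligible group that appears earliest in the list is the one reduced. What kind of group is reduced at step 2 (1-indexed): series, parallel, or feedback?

Reducing step by step:

[1] multiply A2, A3 (series)
[2] add A1, (A2*A3) (parallel)
[3] apply the feedback formula to (A1+(A2*A3)), A4
Step 2 collapses a parallel group.

Answer: parallel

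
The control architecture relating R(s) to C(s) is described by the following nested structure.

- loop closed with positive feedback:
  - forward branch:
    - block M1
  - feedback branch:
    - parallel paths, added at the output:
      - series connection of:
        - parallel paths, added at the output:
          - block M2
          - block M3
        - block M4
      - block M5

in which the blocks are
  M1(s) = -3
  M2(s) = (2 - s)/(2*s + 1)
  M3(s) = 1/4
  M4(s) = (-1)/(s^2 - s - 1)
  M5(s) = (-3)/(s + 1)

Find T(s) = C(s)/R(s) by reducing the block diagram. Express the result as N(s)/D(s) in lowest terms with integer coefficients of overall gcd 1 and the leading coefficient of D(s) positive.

The answer is (-24*s^4 - 12*s^3 + 48*s^2 + 48*s + 12)/(8*s^4 - 68*s^3 + 26*s^2 + 71*s + 5).

Reasoning:
(1) sum the parallel branches M2, M3 gives (9 - 2*s)/(8*s + 4)
(2) series reduction of (M2+M3), M4 gives (2*s - 9)/(8*s^3 - 4*s^2 - 12*s - 4)
(3) parallel reduction of ((M2+M3)*M4), M5 gives (-24*s^3 + 14*s^2 + 29*s + 3)/(8*s^4 + 4*s^3 - 16*s^2 - 16*s - 4)
(4) feedback reduction of M1, (((M2+M3)*M4)+M5) - this is the overall T(s), already in the required normalized form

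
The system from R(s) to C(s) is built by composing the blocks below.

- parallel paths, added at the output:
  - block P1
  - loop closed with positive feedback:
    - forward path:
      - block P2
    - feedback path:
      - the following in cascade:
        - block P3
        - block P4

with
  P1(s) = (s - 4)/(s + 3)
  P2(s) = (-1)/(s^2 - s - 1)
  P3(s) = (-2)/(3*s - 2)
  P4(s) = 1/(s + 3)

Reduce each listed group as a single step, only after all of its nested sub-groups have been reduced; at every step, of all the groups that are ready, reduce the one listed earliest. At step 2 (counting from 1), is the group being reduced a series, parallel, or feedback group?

(1) cascade P3, P4
(2) apply the feedback formula to P2, (P3*P4)
(3) reduce the parallel group P1, [P2/(1-P2*(P3*P4))]
So the answer for step 2 is feedback.

Therefore the answer is feedback.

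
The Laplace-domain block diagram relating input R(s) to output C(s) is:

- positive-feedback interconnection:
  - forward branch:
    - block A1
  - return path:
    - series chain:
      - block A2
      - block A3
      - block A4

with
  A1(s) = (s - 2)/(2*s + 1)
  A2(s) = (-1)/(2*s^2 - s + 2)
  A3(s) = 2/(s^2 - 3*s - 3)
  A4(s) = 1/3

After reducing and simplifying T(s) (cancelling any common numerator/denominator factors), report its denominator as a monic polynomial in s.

[1] cascade A2, A3, A4 gives (-2)/(6*s^4 - 21*s^3 - 3*s^2 - 9*s - 18)
[2] reduce the feedback loop with forward A1 and return (A2*A3*A4) gives (6*s^5 - 33*s^4 + 39*s^3 - 3*s^2 + 36)/(12*s^5 - 36*s^4 - 27*s^3 - 21*s^2 - 43*s - 22)
The result of step 2 is T(s) in lowest terms. Its denominator has leading coefficient 12; dividing the denominator through by 12 makes it monic.

Therefore the answer is s^5 - 3*s^4 - 9*s^3/4 - 7*s^2/4 - 43*s/12 - 11/6.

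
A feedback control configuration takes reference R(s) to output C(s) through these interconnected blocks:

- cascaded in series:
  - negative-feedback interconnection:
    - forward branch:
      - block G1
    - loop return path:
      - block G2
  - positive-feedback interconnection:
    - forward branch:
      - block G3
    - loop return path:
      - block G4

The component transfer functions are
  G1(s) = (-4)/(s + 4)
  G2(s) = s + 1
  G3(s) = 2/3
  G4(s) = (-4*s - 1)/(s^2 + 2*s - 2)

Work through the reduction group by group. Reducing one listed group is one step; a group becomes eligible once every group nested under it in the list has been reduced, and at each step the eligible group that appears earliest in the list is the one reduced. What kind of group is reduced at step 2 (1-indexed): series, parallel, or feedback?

(1) close the feedback loop around G1, G2
(2) apply the feedback formula to G3, G4
(3) multiply [G1/(1+G1*G2)], [G3/(1-G3*G4)] (series)
Step 2: feedback.

Therefore the answer is feedback.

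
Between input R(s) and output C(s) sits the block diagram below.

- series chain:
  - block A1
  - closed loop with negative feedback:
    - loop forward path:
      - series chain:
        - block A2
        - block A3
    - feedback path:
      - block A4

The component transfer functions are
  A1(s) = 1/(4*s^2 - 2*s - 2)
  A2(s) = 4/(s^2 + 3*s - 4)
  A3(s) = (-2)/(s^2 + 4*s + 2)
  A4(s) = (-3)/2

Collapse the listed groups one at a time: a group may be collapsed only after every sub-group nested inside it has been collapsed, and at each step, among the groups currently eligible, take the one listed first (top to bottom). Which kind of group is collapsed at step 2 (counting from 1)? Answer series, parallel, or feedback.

Reducing step by step:

[1] multiply A2, A3 (series)
[2] close the feedback loop around (A2*A3), A4
[3] combine A1, [(A2*A3)/(1+(A2*A3)*A4)] in series
At step 2 the group reduced is feedback.

Answer: feedback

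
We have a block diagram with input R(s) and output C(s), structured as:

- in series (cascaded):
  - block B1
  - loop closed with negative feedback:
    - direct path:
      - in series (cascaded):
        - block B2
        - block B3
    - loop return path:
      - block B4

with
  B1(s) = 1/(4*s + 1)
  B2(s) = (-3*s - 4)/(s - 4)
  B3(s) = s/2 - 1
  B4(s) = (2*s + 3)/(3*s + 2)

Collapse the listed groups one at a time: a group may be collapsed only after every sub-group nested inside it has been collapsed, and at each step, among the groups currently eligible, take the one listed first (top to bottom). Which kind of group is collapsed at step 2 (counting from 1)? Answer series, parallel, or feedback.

[1] multiply B2, B3 (series)
[2] reduce the feedback loop with forward (B2*B3) and return B4
[3] cascade B1, [(B2*B3)/(1+(B2*B3)*B4)]
Step 2 collapses a feedback group.

Answer: feedback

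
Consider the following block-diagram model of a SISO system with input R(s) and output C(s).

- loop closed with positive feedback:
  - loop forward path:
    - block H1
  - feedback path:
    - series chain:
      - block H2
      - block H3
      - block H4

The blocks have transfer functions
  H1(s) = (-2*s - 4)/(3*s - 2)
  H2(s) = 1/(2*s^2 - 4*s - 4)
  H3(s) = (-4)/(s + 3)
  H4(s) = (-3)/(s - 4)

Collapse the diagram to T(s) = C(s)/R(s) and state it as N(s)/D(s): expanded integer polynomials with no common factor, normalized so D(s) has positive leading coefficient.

(1) series reduction of H2, H3, H4 = 6/(s^4 - 3*s^3 - 12*s^2 + 26*s + 24)
(2) apply the feedback formula to H1, (H2*H3*H4), giving the overall T(s)

Answer: (-2*s^5 + 2*s^4 + 36*s^3 - 4*s^2 - 152*s - 96)/(3*s^5 - 11*s^4 - 30*s^3 + 102*s^2 + 32*s - 24)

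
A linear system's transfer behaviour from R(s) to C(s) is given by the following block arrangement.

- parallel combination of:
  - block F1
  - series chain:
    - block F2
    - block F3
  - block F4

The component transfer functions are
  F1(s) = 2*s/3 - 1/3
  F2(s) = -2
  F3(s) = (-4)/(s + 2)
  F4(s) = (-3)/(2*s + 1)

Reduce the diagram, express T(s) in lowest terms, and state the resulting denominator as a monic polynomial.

(1) multiply F2, F3 (series) gives 8/(s + 2)
(2) reduce the parallel group F1, (F2*F3), F4 gives (4*s^3 + 8*s^2 + 38*s + 4)/(6*s^2 + 15*s + 6)
Step 2 gives the fully reduced T(s), with no common factor left to cancel. The denominator's leading coefficient is 6, so divide each of its coefficients by 6 to get the monic form.

Hence the answer: s^2 + 5*s/2 + 1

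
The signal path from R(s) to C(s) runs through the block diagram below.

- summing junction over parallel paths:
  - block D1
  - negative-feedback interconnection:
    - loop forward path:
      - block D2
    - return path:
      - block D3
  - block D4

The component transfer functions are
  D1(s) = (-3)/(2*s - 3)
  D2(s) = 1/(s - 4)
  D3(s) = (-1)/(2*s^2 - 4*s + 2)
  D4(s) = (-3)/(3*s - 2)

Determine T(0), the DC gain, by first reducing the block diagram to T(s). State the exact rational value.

Step 1. collapse the loop (D2 forward, D3 return) gives (2*s^2 - 4*s + 2)/(2*s^3 - 12*s^2 + 18*s - 9)
Step 2. add D1, [D2/(1+D2*D3)], D4 (parallel) gives (-18*s^4 + 160*s^3 - 374*s^2 + 355*s - 123)/(12*s^5 - 98*s^4 + 276*s^3 - 360*s^2 + 225*s - 54)
The step-2 result is T(s). Setting s = 0: T(0) = -123/(-54) = 41/18.

Therefore the answer is 41/18.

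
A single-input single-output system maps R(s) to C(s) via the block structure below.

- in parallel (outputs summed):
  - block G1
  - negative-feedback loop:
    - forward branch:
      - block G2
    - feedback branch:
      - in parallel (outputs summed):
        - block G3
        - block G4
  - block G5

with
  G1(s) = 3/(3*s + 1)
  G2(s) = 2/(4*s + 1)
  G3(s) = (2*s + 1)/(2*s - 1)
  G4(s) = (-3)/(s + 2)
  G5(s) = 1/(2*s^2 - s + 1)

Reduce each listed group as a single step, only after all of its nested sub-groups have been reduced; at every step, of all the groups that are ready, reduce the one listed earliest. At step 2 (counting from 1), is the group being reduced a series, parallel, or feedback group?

[1] add G3, G4 (parallel)
[2] collapse the loop (G2 forward, (G3+G4) return)
[3] reduce the parallel group G1, [G2/(1+G2*(G3+G4))], G5
The group at step 2 is a feedback group.

Final answer: feedback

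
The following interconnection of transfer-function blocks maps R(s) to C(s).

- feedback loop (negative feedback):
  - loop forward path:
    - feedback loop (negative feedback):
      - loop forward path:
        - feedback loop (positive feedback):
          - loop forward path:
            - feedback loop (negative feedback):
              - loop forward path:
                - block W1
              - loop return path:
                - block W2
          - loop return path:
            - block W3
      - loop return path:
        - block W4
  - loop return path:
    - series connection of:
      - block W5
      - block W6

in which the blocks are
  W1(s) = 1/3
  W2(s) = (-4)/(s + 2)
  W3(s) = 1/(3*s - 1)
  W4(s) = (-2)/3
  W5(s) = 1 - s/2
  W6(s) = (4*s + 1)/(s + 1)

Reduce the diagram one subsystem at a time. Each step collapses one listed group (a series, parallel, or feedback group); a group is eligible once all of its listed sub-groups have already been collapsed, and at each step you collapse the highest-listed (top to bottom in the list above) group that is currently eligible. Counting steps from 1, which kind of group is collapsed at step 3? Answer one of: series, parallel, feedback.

Step 1: collapse the loop (W1 forward, W2 return)
Step 2: feedback reduction of [W1/(1+W1*W2)], W3
Step 3: reduce the feedback loop with forward [[W1/(1+W1*W2)]/(1-[W1/(1+W1*W2)]*W3)] and return W4
Step 4: series reduction of W5, W6
Step 5: reduce the feedback loop with forward [[[W1/(1+W1*W2)]/(1-[W1/(1+W1*W2)]*W3)]/(1+[[W1/(1+W1*W2)]/(1-[W1/(1+W1*W2)]*W3)]*W4)] and return (W5*W6)
Step 3: feedback.

Answer: feedback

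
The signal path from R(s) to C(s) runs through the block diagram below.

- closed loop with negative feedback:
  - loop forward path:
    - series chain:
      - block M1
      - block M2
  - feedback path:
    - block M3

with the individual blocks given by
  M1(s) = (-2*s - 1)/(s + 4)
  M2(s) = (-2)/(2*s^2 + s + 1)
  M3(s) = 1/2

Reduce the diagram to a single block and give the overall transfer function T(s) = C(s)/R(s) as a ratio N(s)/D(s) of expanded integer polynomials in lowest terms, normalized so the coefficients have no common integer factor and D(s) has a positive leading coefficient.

1. reduce the series chain M1, M2 gives (4*s + 2)/(2*s^3 + 9*s^2 + 5*s + 4)
2. feedback reduction of (M1*M2), M3, which is the overall transfer function T(s) = C(s)/R(s) in lowest terms

Final answer: (4*s + 2)/(2*s^3 + 9*s^2 + 7*s + 5)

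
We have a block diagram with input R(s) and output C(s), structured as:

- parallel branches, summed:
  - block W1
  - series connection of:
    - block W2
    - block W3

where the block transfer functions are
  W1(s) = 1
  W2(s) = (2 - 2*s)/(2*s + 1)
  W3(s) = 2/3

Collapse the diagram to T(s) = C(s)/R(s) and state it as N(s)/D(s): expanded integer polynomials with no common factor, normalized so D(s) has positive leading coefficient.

(1) combine W2, W3 in series, giving (4 - 4*s)/(6*s + 3)
(2) reduce the parallel group W1, (W2*W3) - this is the overall T(s), already in the required normalized form

Final answer: (2*s + 7)/(6*s + 3)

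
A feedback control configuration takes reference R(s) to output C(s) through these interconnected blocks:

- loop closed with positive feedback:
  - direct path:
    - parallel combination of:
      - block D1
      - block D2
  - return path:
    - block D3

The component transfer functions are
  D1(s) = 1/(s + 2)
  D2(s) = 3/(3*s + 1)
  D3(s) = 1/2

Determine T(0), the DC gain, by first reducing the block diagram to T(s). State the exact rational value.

Step 1. parallel reduction of D1, D2 gives (6*s + 7)/(3*s^2 + 7*s + 2)
Step 2. close the feedback loop around (D1+D2), D3 gives (12*s + 14)/(6*s^2 + 8*s - 3)
Step 2 gives the overall T(s). Then T(0) = 14/(-3) = -14/3.

Hence the answer: -14/3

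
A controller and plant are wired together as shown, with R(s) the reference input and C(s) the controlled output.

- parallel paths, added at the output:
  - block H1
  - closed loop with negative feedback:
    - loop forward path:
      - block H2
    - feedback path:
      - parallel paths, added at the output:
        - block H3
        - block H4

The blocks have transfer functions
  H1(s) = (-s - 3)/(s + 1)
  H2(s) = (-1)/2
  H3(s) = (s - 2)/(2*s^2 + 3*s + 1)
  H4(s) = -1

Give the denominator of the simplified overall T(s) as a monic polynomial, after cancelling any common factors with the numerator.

Step 1: parallel reduction of H3, H4 -> (-2*s^2 - 2*s - 3)/(2*s^2 + 3*s + 1)
Step 2: collapse the loop (H2 forward, (H3+H4) return) -> (-2*s^2 - 3*s - 1)/(6*s^2 + 8*s + 5)
Step 3: combine H1, [H2/(1+H2*(H3+H4))] in parallel -> (-8*s^3 - 31*s^2 - 33*s - 16)/(6*s^3 + 14*s^2 + 13*s + 5)
The result of step 3 is T(s) in lowest terms. Its denominator has leading coefficient 6; dividing the denominator through by 6 makes it monic.

Answer: s^3 + 7*s^2/3 + 13*s/6 + 5/6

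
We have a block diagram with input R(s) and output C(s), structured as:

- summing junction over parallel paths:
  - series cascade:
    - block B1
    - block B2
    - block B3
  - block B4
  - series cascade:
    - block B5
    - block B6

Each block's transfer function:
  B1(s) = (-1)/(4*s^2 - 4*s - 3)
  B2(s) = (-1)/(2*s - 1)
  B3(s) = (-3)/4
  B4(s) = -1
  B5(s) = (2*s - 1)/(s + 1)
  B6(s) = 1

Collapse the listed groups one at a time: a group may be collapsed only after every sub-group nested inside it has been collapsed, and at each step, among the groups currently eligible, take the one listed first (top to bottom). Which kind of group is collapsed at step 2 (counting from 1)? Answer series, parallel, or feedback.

Reducing step by step:

[1] multiply B1, B2, B3 (series)
[2] multiply B5, B6 (series)
[3] add (B1*B2*B3), B4, (B5*B6) (parallel)
So the answer for step 2 is series.

Answer: series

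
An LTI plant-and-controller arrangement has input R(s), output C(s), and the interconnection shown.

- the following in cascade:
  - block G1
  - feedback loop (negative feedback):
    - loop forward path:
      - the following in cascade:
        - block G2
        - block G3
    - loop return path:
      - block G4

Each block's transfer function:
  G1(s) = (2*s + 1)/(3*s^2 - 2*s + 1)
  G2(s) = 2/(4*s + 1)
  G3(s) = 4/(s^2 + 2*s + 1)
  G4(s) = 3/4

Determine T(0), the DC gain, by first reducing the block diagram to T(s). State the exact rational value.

First reduce the diagram to T(s).

Step 1 - reduce the series chain G2, G3 -> 8/(4*s^3 + 9*s^2 + 6*s + 1)
Step 2 - close the feedback loop around (G2*G3), G4 -> 8/(4*s^3 + 9*s^2 + 6*s + 7)
Step 3 - multiply G1, [(G2*G3)/(1+(G2*G3)*G4)] (series) -> (16*s + 8)/(12*s^5 + 19*s^4 + 4*s^3 + 18*s^2 - 8*s + 7)
That last expression is T(s); at s = 0 only the constant terms survive, so T(0) = 8/7.

Answer: 8/7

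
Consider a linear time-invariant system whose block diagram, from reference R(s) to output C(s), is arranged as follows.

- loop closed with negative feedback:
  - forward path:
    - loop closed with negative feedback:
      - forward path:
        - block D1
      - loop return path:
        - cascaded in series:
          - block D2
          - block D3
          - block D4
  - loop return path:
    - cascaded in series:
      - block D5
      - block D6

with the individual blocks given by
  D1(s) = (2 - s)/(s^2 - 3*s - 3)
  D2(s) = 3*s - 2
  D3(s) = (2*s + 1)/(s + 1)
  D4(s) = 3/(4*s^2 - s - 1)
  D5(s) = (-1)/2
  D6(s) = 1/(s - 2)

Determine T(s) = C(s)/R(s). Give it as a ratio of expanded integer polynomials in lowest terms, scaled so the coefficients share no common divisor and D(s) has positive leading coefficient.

Answer: (-8*s^4 + 10*s^3 + 16*s^2 - 6*s - 4)/(8*s^5 - 18*s^4 - 78*s^3 + 73*s^2 + 16*s - 19)

Working:
1. cascade D2, D3, D4 -> (18*s^2 - 3*s - 6)/(4*s^3 + 3*s^2 - 2*s - 1)
2. close the feedback loop around D1, (D2*D3*D4) -> (-4*s^4 + 5*s^3 + 8*s^2 - 3*s - 2)/(4*s^5 - 9*s^4 - 41*s^3 + 35*s^2 + 9*s - 9)
3. cascade D5, D6 -> (-1)/(2*s - 4)
4. apply the feedback formula to [D1/(1+D1*(D2*D3*D4))], (D5*D6), which is the overall transfer function T(s) = C(s)/R(s) in lowest terms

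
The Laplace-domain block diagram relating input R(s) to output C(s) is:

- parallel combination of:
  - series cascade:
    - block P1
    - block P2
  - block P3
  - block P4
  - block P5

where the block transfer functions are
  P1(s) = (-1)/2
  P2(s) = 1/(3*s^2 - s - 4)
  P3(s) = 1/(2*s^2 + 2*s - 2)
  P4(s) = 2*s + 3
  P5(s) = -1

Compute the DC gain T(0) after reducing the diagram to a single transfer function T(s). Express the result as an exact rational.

Answer: 13/8

Working:
Step 1. reduce the series chain P1, P2, giving (-1)/(6*s^2 - 2*s - 8)
Step 2. add (P1*P2), P3, P4, P5 (parallel), giving (12*s^5 + 20*s^4 - 24*s^3 - 42*s^2 + 2*s + 13)/(6*s^4 + 4*s^3 - 16*s^2 - 6*s + 8)
Step 2 gives the overall T(s). Then T(0) = 13/8.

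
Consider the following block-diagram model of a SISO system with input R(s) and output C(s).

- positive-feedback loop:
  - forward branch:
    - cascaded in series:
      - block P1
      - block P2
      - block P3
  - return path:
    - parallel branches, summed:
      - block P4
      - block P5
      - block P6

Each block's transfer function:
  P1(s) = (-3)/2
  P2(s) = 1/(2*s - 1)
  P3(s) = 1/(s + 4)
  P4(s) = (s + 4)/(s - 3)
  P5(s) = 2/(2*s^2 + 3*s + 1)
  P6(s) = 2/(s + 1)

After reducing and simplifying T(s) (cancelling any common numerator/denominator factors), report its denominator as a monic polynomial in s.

1. multiply P1, P2, P3 (series): (-3)/(4*s^2 + 14*s - 8)
2. parallel reduction of P4, P5, P6: (2*s^2 + 13*s - 8)/(2*s^2 - 5*s - 3)
3. apply the feedback formula to (P1*P2*P3), (P4+P5+P6): (-6*s^2 + 15*s + 9)/(8*s^4 + 8*s^3 - 92*s^2 + 37*s)
The result of step 3 is T(s) in lowest terms. Its denominator has leading coefficient 8; dividing the denominator through by 8 makes it monic.

Therefore the answer is s^4 + s^3 - 23*s^2/2 + 37*s/8.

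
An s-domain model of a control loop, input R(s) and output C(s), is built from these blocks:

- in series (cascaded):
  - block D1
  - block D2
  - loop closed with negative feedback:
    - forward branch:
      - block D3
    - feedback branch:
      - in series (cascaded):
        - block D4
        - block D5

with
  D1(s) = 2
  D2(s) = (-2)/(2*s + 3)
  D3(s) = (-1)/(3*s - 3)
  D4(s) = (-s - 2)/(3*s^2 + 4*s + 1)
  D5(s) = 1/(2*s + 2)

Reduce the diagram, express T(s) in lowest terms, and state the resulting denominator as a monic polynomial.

Step 1: series reduction of D4, D5, giving (-s - 2)/(6*s^3 + 14*s^2 + 10*s + 2)
Step 2: reduce the feedback loop with forward D3 and return (D4*D5), giving (-6*s^3 - 14*s^2 - 10*s - 2)/(18*s^4 + 24*s^3 - 12*s^2 - 23*s - 4)
Step 3: combine D1, D2, [D3/(1+D3*(D4*D5))] in series, giving (24*s^3 + 56*s^2 + 40*s + 8)/(36*s^5 + 102*s^4 + 48*s^3 - 82*s^2 - 77*s - 12)
Step 3 gives the fully reduced T(s), with no common factor left to cancel. The denominator's leading coefficient is 36, so divide each of its coefficients by 36 to get the monic form.

Final answer: s^5 + 17*s^4/6 + 4*s^3/3 - 41*s^2/18 - 77*s/36 - 1/3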